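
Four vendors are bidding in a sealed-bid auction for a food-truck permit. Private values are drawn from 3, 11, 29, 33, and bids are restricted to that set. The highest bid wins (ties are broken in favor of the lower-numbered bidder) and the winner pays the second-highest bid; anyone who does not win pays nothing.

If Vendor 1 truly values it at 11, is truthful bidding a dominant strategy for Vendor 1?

Check each profile of the others' bids and compare truth against every alternative bid.
Others bid (3, 3, 3): truth gives 8, best alternative gives 8.
Others bid (3, 3, 11): truth gives 0, best alternative gives 0.
Others bid (3, 3, 29): truth gives 0, best alternative gives 0.
Others bid (3, 3, 33): truth gives 0, best alternative gives 0.
Others bid (3, 11, 3): truth gives 0, best alternative gives 0.
Others bid (3, 11, 11): truth gives 0, best alternative gives 0.
(Remaining 58 profiles checked similarly; truth is weakly best in each.)
In every case the truthful bid is at least as good as any alternative, so it is a dominant strategy.

Yes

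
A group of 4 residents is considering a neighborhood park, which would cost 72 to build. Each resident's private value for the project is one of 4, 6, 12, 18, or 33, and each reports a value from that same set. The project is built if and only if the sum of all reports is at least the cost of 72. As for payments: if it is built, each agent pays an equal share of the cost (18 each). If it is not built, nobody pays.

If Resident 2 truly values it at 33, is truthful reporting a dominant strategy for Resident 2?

Check each profile of the others' reports and compare truth against every alternative report.
Others report (4, 4, 33): truth gives 15, best alternative gives 0.
Others report (4, 6, 33): truth gives 15, best alternative gives 0.
Others report (4, 12, 33): truth gives 15, best alternative gives 0.
Others report (4, 18, 18): truth gives 15, best alternative gives 0.
Others report (4, 33, 4): truth gives 15, best alternative gives 0.
Others report (4, 33, 6): truth gives 15, best alternative gives 0.
(Remaining 119 profiles checked similarly; truth is weakly best in each.)
In every case the truthful report is at least as good as any alternative, so it is a dominant strategy.

Yes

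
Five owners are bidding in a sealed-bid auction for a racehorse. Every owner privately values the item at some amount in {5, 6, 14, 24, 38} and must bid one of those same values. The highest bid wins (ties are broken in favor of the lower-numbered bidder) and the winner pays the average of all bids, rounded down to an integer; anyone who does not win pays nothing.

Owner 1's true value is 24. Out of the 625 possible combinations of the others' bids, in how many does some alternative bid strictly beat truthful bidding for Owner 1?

261

Others bid (5, 5, 5, 5): truth gives 16; bid 5 gives 19 > 16. Violating.
Others bid (5, 5, 5, 6): truth gives 15; bid 6 gives 19 > 15. Violating.
Others bid (5, 5, 5, 14): truth gives 14; bid 14 gives 16 > 14. Violating.
Others bid (5, 5, 5, 38): truth gives 0; bid 38 gives 6 > 0. Violating.
Others bid (5, 5, 5, 24): truth gives 12; no alternative beats it.
Others bid (5, 5, 6, 24): truth gives 12; no alternative beats it.
(Checking all 625 profiles: 261 have a profitable deviation, 364 do not.)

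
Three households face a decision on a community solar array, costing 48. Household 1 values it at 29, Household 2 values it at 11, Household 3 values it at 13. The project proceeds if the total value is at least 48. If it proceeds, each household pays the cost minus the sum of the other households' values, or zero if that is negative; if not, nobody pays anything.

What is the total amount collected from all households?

38

Total value 53 ≥ cost 48, so it is built.
Household 1: others sum to 24; max(0, 48 - 24) = 24.
Household 2: others sum to 42; max(0, 48 - 42) = 6.
Household 3: others sum to 40; max(0, 48 - 40) = 8.
Total collected = 24 + 6 + 8 = 38.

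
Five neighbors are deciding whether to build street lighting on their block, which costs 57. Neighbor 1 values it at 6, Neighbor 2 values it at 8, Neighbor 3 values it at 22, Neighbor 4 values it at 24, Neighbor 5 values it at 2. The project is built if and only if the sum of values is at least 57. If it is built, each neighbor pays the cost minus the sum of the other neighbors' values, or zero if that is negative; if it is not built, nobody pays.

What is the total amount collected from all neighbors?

40

Total value 62 ≥ cost 57, so it is built.
Neighbor 1: others sum to 56; max(0, 57 - 56) = 1.
Neighbor 2: others sum to 54; max(0, 57 - 54) = 3.
Neighbor 3: others sum to 40; max(0, 57 - 40) = 17.
Neighbor 4: others sum to 38; max(0, 57 - 38) = 19.
Neighbor 5: others sum to 60; max(0, 57 - 60) = 0.
Total collected = 1 + 3 + 17 + 19 + 0 = 40.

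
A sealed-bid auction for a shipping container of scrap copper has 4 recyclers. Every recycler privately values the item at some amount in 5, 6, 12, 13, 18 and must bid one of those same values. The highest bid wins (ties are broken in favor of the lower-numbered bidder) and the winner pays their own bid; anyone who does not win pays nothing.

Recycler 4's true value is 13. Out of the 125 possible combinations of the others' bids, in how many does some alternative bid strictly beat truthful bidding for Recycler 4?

Others bid (5, 5, 5): truth gives 0; bid 6 gives 7 > 0. Violating.
Others bid (5, 5, 6): truth gives 0; bid 12 gives 1 > 0. Violating.
Others bid (5, 6, 5): truth gives 0; bid 12 gives 1 > 0. Violating.
Others bid (5, 6, 6): truth gives 0; bid 12 gives 1 > 0. Violating.
Others bid (5, 5, 12): truth gives 0; no alternative beats it.
Others bid (5, 5, 13): truth gives 0; no alternative beats it.
(Checking all 125 profiles: 8 have a profitable deviation, 117 do not.)

8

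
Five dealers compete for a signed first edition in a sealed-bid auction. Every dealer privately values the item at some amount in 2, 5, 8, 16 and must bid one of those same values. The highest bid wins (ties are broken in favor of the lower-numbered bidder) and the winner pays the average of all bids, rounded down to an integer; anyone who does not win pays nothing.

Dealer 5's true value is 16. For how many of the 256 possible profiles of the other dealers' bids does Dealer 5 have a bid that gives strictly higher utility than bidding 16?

Others bid (2, 2, 2, 2): truth gives 12; bid 5 gives 14 > 12. Violating.
Others bid (2, 2, 2, 5): truth gives 11; bid 8 gives 13 > 11. Violating.
Others bid (2, 2, 5, 2): truth gives 11; bid 8 gives 13 > 11. Violating.
Others bid (2, 2, 5, 5): truth gives 10; bid 8 gives 12 > 10. Violating.
Others bid (2, 2, 2, 8): truth gives 10; no alternative beats it.
Others bid (2, 2, 2, 16): truth gives 0; no alternative beats it.
(Checking all 256 profiles: 16 have a profitable deviation, 240 do not.)

16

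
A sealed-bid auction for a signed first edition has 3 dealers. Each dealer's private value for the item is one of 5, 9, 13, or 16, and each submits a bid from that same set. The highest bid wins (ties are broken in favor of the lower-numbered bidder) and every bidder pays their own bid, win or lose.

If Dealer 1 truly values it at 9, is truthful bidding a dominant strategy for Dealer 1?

Consider the case where Dealer 2 bids 5 and Dealer 3 bids 5.
Truthful bid 9: wins, pays 9, utility 9 - 9 = 0.
Bid 5 instead: wins, pays 5, utility 9 - 5 = 4.
Since 4 > 0, bidding 5 is strictly better here, so truthful bidding is not dominant.

No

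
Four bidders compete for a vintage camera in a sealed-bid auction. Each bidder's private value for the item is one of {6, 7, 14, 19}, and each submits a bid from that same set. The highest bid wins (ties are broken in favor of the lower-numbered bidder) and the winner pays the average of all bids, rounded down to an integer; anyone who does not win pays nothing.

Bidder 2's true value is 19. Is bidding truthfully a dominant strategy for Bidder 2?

No

Consider the case where Bidder 1 bids 6, Bidder 3 bids 6 and Bidder 4 bids 6.
Truthful bid 19: wins, pays 9, utility 19 - 9 = 10.
Bid 7 instead: wins, pays 6, utility 19 - 6 = 13.
Since 13 > 10, bidding 7 is strictly better here, so truthful bidding is not dominant.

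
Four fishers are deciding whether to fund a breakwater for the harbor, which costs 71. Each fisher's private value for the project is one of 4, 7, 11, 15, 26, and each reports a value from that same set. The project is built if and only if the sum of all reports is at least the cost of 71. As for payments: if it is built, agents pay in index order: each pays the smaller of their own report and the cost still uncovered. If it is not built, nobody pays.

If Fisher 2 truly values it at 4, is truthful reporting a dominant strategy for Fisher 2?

Check each profile of the others' reports and compare truth against every alternative report.
Others report (15, 26, 26): truth gives 0, best alternative gives -3.
Others report (26, 15, 26): truth gives 0, best alternative gives -3.
Others report (26, 26, 15): truth gives 0, best alternative gives -3.
Others report (26, 26, 26): truth gives 0, best alternative gives -3.
Others report (4, 4, 4): truth gives 0, best alternative gives 0.
Others report (4, 4, 7): truth gives 0, best alternative gives 0.
(Remaining 119 profiles checked similarly; truth is weakly best in each.)
In every case the truthful report is at least as good as any alternative, so it is a dominant strategy.

Yes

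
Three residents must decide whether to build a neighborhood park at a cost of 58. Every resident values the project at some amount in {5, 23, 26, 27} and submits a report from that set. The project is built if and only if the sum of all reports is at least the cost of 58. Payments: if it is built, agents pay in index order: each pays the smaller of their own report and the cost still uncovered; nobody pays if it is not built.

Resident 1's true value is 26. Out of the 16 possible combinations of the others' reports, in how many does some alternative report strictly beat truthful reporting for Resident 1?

Others report (23, 23): truth gives 0; report 23 gives 3 > 0. Violating.
Others report (23, 26): truth gives 0; report 23 gives 3 > 0. Violating.
Others report (23, 27): truth gives 0; report 23 gives 3 > 0. Violating.
Others report (26, 23): truth gives 0; report 23 gives 3 > 0. Violating.
Others report (5, 5): truth gives 0; no alternative beats it.
Others report (5, 23): truth gives 0; no alternative beats it.
(Checking all 16 profiles: 9 have a profitable deviation, 7 do not.)

9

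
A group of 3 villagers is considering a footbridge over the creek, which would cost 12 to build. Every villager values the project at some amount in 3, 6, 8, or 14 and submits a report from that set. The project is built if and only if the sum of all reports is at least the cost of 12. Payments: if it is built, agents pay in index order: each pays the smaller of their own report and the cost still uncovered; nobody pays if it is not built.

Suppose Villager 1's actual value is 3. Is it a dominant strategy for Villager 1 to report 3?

Check each profile of the others' reports and compare truth against every alternative report.
Others report (3, 3): truth gives 0, best alternative gives -3.
Others report (3, 6): truth gives 0, best alternative gives -3.
Others report (3, 8): truth gives 0, best alternative gives -3.
Others report (3, 14): truth gives 0, best alternative gives -3.
Others report (6, 3): truth gives 0, best alternative gives -3.
Others report (6, 6): truth gives 0, best alternative gives -3.
(Remaining 10 profiles checked similarly; truth is weakly best in each.)
In every case the truthful report is at least as good as any alternative, so it is a dominant strategy.

Yes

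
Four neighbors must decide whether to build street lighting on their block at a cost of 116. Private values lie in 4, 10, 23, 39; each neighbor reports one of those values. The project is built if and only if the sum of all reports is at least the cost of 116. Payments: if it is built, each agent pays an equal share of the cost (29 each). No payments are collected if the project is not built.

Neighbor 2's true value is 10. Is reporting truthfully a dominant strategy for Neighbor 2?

Yes

Check each profile of the others' reports and compare truth against every alternative report.
Others report (39, 39, 39): truth gives -19, best alternative gives -19.
Others report (4, 4, 4): truth gives 0, best alternative gives 0.
Others report (4, 4, 10): truth gives 0, best alternative gives 0.
Others report (4, 4, 23): truth gives 0, best alternative gives 0.
Others report (4, 4, 39): truth gives 0, best alternative gives 0.
Others report (4, 10, 4): truth gives 0, best alternative gives 0.
(Remaining 58 profiles checked similarly; truth is weakly best in each.)
In every case the truthful report is at least as good as any alternative, so it is a dominant strategy.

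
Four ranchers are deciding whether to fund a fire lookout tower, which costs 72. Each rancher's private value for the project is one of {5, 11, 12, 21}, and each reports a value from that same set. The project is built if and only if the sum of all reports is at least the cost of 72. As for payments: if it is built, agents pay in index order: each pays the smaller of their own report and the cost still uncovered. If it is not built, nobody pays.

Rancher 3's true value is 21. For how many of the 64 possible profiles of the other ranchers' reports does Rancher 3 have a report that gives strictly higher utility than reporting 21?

Others report (21, 21, 21): truth gives 0; report 11 gives 10 > 0. Violating.
Others report (5, 5, 5): truth gives 0; no alternative beats it.
Others report (5, 5, 11): truth gives 0; no alternative beats it.
(Checking all 64 profiles: 1 has a profitable deviation, 63 do not.)

1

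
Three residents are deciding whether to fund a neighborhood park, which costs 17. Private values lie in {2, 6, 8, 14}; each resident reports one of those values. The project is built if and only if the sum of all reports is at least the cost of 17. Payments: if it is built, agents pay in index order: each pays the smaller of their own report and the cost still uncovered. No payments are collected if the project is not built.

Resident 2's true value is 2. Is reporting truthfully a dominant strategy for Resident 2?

Check each profile of the others' reports and compare truth against every alternative report.
Others report (2, 14): truth gives 0, best alternative gives -4.
Others report (6, 6): truth gives 0, best alternative gives -4.
Others report (6, 8): truth gives 0, best alternative gives -4.
Others report (6, 14): truth gives 0, best alternative gives -4.
Others report (8, 6): truth gives 0, best alternative gives -4.
Others report (8, 8): truth gives 0, best alternative gives -4.
(Remaining 10 profiles checked similarly; truth is weakly best in each.)
In every case the truthful report is at least as good as any alternative, so it is a dominant strategy.

Yes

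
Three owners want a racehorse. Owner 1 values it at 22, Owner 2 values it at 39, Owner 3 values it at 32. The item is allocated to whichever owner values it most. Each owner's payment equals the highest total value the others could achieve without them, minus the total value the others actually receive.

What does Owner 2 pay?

Owner 2 has the highest value and receives the item.
Without Owner 2, the item would go to the next-highest value, 32, so the others could achieve 32.
With Owner 2 present and winning, the others receive nothing, so their total is 0.
Payment = 32 - 0 = 32.

32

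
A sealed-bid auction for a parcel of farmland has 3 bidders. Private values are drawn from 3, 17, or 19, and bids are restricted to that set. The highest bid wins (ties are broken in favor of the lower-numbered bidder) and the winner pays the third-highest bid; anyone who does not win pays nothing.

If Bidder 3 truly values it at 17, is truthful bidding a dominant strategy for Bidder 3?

Consider the case where Bidder 1 bids 3 and Bidder 2 bids 17.
Truthful bid 17: loses, pays 0, utility 0.
Bid 19 instead: wins, pays 3, utility 17 - 3 = 14.
Since 14 > 0, bidding 19 is strictly better here, so truthful bidding is not dominant.

No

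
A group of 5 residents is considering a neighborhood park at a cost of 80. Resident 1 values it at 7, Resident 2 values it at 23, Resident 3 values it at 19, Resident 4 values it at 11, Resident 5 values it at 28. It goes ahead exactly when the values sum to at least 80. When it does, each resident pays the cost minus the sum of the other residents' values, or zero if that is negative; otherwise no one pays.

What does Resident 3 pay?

11

Total value 88 ≥ cost 80, so the project is built.
The other residents' values sum to 69.
Cost minus that sum is 80 - 69 = 11.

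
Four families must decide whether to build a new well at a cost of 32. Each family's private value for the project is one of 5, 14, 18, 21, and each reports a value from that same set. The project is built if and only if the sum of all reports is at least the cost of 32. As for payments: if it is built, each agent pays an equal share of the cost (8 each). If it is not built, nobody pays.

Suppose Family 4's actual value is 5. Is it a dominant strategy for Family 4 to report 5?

Check each profile of the others' reports and compare truth against every alternative report.
Others report (5, 5, 14): truth gives 0, best alternative gives -3.
Others report (5, 14, 5): truth gives 0, best alternative gives -3.
Others report (14, 5, 5): truth gives 0, best alternative gives -3.
Others report (5, 5, 18): truth gives -3, best alternative gives -3.
Others report (5, 5, 21): truth gives -3, best alternative gives -3.
Others report (5, 14, 14): truth gives -3, best alternative gives -3.
(Remaining 58 profiles checked similarly; truth is weakly best in each.)
In every case the truthful report is at least as good as any alternative, so it is a dominant strategy.

Yes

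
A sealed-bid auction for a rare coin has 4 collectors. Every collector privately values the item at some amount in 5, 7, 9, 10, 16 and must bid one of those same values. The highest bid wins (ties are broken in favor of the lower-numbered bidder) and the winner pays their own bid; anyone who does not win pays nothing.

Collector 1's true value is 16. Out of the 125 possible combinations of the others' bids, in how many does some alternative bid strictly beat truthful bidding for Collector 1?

Others bid (5, 5, 5): truth gives 0; bid 5 gives 11 > 0. Violating.
Others bid (5, 5, 7): truth gives 0; bid 7 gives 9 > 0. Violating.
Others bid (5, 5, 9): truth gives 0; bid 9 gives 7 > 0. Violating.
Others bid (5, 5, 10): truth gives 0; bid 10 gives 6 > 0. Violating.
Others bid (5, 5, 16): truth gives 0; no alternative beats it.
Others bid (5, 7, 16): truth gives 0; no alternative beats it.
(Checking all 125 profiles: 64 have a profitable deviation, 61 do not.)

64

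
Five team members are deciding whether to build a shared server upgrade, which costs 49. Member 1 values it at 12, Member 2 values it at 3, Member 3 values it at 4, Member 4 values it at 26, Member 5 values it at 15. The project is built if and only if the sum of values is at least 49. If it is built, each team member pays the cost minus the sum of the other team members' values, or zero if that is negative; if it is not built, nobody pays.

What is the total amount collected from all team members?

20

Total value 60 ≥ cost 49, so it is built.
Member 1: others sum to 48; max(0, 49 - 48) = 1.
Member 2: others sum to 57; max(0, 49 - 57) = 0.
Member 3: others sum to 56; max(0, 49 - 56) = 0.
Member 4: others sum to 34; max(0, 49 - 34) = 15.
Member 5: others sum to 45; max(0, 49 - 45) = 4.
Total collected = 1 + 0 + 0 + 15 + 4 = 20.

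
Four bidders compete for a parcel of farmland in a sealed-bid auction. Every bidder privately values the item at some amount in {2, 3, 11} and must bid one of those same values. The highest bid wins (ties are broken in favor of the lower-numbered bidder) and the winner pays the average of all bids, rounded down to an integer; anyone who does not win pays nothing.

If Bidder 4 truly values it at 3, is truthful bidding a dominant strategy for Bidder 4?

Check each profile of the others' bids and compare truth against every alternative bid.
Others bid (2, 2, 2): truth gives 1, best alternative gives 0.
Others bid (2, 2, 3): truth gives 0, best alternative gives 0.
Others bid (2, 2, 11): truth gives 0, best alternative gives 0.
Others bid (2, 3, 2): truth gives 0, best alternative gives 0.
Others bid (2, 3, 3): truth gives 0, best alternative gives 0.
Others bid (2, 3, 11): truth gives 0, best alternative gives 0.
(Remaining 21 profiles checked similarly; truth is weakly best in each.)
In every case the truthful bid is at least as good as any alternative, so it is a dominant strategy.

Yes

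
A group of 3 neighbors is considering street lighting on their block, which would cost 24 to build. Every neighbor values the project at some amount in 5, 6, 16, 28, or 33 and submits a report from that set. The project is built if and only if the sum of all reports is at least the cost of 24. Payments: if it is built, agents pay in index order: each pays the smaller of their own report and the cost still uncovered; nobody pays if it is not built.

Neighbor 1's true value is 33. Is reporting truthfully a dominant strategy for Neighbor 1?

Consider the case where Neighbor 2 reports 5 and Neighbor 3 reports 5.
Truthful report 33: project built, pays 24, utility 33 - 24 = 9.
Report 16 instead: project built, pays 16, utility 33 - 16 = 17.
Since 17 > 9, reporting 16 is strictly better here, so truthful reporting is not dominant.

No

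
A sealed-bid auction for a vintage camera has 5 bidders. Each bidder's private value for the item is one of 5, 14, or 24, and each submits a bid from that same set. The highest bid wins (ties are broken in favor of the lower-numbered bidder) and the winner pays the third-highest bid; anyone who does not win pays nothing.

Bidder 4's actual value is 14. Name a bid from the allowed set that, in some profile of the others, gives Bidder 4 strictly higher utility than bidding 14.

Suppose Bidder 1 bids 5, Bidder 2 bids 5, Bidder 3 bids 5 and Bidder 5 bids 24.
Bid 14: loses, pays 0, utility 0.
Bid 24: wins, pays 5, utility 14 - 5 = 9.
So bidding 24 beats truth here (9 > 0).

24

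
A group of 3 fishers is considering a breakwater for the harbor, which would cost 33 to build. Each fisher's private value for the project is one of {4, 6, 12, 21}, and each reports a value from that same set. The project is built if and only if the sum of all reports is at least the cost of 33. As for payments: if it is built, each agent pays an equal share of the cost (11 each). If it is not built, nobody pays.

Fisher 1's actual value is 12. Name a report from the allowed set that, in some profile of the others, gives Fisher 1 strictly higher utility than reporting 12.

Suppose Fisher 2 reports 4 and Fisher 3 reports 12.
Report 12: project not built, utility 0.
Report 21: project built, pays 11, utility 12 - 11 = 1.
So reporting 21 beats truth here (1 > 0).

21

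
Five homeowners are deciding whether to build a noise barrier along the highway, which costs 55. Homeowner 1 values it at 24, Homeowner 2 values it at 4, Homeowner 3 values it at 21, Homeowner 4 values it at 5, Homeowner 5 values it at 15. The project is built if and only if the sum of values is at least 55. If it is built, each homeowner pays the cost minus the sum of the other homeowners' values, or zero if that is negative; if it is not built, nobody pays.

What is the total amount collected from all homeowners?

Total value 69 ≥ cost 55, so it is built.
Homeowner 1: others sum to 45; max(0, 55 - 45) = 10.
Homeowner 2: others sum to 65; max(0, 55 - 65) = 0.
Homeowner 3: others sum to 48; max(0, 55 - 48) = 7.
Homeowner 4: others sum to 64; max(0, 55 - 64) = 0.
Homeowner 5: others sum to 54; max(0, 55 - 54) = 1.
Total collected = 10 + 0 + 7 + 0 + 1 = 18.

18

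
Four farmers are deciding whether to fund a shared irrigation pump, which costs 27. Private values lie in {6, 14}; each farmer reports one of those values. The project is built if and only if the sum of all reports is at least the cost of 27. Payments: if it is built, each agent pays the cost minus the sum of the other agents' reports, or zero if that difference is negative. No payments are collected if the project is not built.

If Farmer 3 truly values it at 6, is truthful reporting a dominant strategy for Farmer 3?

Yes

Check each profile of the others' reports and compare truth against every alternative report.
Others report (6, 6, 6): truth gives 0, best alternative gives -3.
Others report (6, 14, 14): truth gives 6, best alternative gives 6.
Others report (14, 6, 14): truth gives 6, best alternative gives 6.
Others report (14, 14, 6): truth gives 6, best alternative gives 6.
Others report (14, 14, 14): truth gives 6, best alternative gives 6.
Others report (6, 6, 14): truth gives 5, best alternative gives 5.
(Remaining 2 profiles checked similarly; truth is weakly best in each.)
In every case the truthful report is at least as good as any alternative, so it is a dominant strategy.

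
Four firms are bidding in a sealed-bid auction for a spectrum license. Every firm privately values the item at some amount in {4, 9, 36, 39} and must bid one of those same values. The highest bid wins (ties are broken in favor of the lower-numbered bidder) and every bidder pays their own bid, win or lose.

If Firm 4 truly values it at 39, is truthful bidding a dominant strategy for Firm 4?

Consider the case where Firm 1 bids 4, Firm 2 bids 4 and Firm 3 bids 4.
Truthful bid 39: wins, pays 39, utility 39 - 39 = 0.
Bid 9 instead: wins, pays 9, utility 39 - 9 = 30.
Since 30 > 0, bidding 9 is strictly better here, so truthful bidding is not dominant.

No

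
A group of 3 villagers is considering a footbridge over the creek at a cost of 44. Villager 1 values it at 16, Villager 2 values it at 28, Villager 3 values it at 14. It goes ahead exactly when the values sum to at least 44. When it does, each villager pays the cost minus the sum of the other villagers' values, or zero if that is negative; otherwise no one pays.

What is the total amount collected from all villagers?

16

Total value 58 ≥ cost 44, so it is built.
Villager 1: others sum to 42; max(0, 44 - 42) = 2.
Villager 2: others sum to 30; max(0, 44 - 30) = 14.
Villager 3: others sum to 44; max(0, 44 - 44) = 0.
Total collected = 2 + 14 + 0 = 16.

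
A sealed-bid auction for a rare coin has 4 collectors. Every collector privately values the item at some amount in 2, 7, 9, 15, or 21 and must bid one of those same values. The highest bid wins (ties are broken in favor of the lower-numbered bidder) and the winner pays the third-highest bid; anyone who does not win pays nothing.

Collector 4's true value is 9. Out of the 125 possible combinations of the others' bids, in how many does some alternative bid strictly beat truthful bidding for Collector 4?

Others bid (2, 2, 9): truth gives 0; bid 15 gives 7 > 0. Violating.
Others bid (2, 2, 15): truth gives 0; bid 21 gives 7 > 0. Violating.
Others bid (2, 7, 9): truth gives 0; bid 15 gives 2 > 0. Violating.
Others bid (2, 7, 15): truth gives 0; bid 21 gives 2 > 0. Violating.
Others bid (2, 2, 2): truth gives 7; no alternative beats it.
Others bid (2, 2, 7): truth gives 7; no alternative beats it.
(Checking all 125 profiles: 24 have a profitable deviation, 101 do not.)

24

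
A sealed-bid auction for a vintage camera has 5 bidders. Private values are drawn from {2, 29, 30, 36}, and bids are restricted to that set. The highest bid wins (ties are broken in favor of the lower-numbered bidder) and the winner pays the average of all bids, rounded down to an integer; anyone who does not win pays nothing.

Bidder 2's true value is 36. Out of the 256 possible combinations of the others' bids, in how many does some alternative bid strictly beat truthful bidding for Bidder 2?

Others bid (2, 2, 2, 2): truth gives 28; bid 29 gives 29 > 28. Violating.
Others bid (2, 2, 2, 29): truth gives 22; bid 29 gives 24 > 22. Violating.
Others bid (2, 2, 2, 30): truth gives 22; bid 30 gives 23 > 22. Violating.
Others bid (2, 2, 29, 2): truth gives 22; bid 29 gives 24 > 22. Violating.
Others bid (2, 2, 2, 36): truth gives 21; no alternative beats it.
Others bid (2, 2, 29, 36): truth gives 15; no alternative beats it.
(Checking all 256 profiles: 54 have a profitable deviation, 202 do not.)

54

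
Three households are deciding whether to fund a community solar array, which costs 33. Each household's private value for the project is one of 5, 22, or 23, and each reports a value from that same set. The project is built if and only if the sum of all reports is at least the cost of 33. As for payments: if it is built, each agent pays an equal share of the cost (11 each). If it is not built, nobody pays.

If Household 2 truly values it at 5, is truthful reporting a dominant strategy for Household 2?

Yes

Check each profile of the others' reports and compare truth against every alternative report.
Others report (5, 22): truth gives 0, best alternative gives -6.
Others report (22, 5): truth gives 0, best alternative gives -6.
Others report (5, 23): truth gives -6, best alternative gives -6.
Others report (22, 22): truth gives -6, best alternative gives -6.
Others report (22, 23): truth gives -6, best alternative gives -6.
Others report (23, 5): truth gives -6, best alternative gives -6.
(Remaining 3 profiles checked similarly; truth is weakly best in each.)
In every case the truthful report is at least as good as any alternative, so it is a dominant strategy.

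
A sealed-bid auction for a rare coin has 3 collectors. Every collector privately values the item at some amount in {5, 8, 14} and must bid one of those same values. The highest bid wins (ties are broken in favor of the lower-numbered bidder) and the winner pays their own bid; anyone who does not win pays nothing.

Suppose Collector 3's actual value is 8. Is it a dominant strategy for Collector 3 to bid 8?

Yes

Check each profile of the others' bids and compare truth against every alternative bid.
Others bid (5, 5): truth gives 0, best alternative gives 0.
Others bid (5, 8): truth gives 0, best alternative gives 0.
Others bid (5, 14): truth gives 0, best alternative gives 0.
Others bid (8, 5): truth gives 0, best alternative gives 0.
Others bid (8, 8): truth gives 0, best alternative gives 0.
Others bid (8, 14): truth gives 0, best alternative gives 0.
(Remaining 3 profiles checked similarly; truth is weakly best in each.)
In every case the truthful bid is at least as good as any alternative, so it is a dominant strategy.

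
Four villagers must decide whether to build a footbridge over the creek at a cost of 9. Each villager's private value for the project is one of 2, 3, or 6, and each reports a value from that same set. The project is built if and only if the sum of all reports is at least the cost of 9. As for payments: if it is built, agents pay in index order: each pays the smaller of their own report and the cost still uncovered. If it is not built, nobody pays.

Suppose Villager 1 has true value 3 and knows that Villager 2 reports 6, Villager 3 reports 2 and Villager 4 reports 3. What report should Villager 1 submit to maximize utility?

Report 2: project built, pays 2, utility 3 - 2 = 1.
Report 3: project built, pays 3, utility 3 - 3 = 0.
Report 6: project built, pays 6, utility 3 - 6 = -3.
The best choice is 2 with utility 1.

2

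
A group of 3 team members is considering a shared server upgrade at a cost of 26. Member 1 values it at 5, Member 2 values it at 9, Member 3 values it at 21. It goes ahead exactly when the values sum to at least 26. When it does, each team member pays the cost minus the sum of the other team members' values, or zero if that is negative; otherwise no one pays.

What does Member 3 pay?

12

Total value 35 ≥ cost 26, so the project is built.
The other team members' values sum to 14.
Cost minus that sum is 26 - 14 = 12.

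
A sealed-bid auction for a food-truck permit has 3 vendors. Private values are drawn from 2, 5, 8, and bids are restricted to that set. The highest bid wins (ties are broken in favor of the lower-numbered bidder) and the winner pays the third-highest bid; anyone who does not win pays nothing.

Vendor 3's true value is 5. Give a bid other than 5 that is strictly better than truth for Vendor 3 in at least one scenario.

Suppose Vendor 1 bids 2 and Vendor 2 bids 5.
Bid 5: loses, pays 0, utility 0.
Bid 8: wins, pays 2, utility 5 - 2 = 3.
So bidding 8 beats truth here (3 > 0).

8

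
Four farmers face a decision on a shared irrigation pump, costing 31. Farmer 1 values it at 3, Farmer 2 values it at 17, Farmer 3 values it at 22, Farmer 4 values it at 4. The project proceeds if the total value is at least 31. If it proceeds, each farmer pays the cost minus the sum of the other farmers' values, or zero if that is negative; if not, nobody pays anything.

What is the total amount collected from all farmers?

9

Total value 46 ≥ cost 31, so it is built.
Farmer 1: others sum to 43; max(0, 31 - 43) = 0.
Farmer 2: others sum to 29; max(0, 31 - 29) = 2.
Farmer 3: others sum to 24; max(0, 31 - 24) = 7.
Farmer 4: others sum to 42; max(0, 31 - 42) = 0.
Total collected = 0 + 2 + 7 + 0 = 9.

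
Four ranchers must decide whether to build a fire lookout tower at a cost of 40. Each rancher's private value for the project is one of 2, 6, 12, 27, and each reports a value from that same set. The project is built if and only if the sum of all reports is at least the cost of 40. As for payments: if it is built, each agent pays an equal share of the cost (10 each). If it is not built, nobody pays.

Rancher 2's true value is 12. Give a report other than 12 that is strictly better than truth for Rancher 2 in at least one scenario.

Suppose Rancher 1 reports 2, Rancher 3 reports 2 and Rancher 4 reports 12.
Report 12: project not built, utility 0.
Report 27: project built, pays 10, utility 12 - 10 = 2.
So reporting 27 beats truth here (2 > 0).

27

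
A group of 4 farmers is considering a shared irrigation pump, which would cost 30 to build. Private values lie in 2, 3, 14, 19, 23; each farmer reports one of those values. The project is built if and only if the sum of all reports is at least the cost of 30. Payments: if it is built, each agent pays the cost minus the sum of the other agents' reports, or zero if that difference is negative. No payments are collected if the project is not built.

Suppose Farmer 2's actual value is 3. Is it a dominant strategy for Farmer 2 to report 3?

Yes

Check each profile of the others' reports and compare truth against every alternative report.
Others report (2, 14, 14): truth gives 3, best alternative gives 3.
Others report (2, 14, 19): truth gives 3, best alternative gives 3.
Others report (2, 14, 23): truth gives 3, best alternative gives 3.
Others report (2, 19, 14): truth gives 3, best alternative gives 3.
Others report (2, 19, 19): truth gives 3, best alternative gives 3.
Others report (2, 19, 23): truth gives 3, best alternative gives 3.
(Remaining 119 profiles checked similarly; truth is weakly best in each.)
In every case the truthful report is at least as good as any alternative, so it is a dominant strategy.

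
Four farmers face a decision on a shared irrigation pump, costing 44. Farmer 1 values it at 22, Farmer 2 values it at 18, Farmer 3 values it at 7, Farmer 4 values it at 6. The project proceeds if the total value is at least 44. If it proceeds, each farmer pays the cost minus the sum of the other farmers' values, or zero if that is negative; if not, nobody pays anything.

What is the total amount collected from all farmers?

Total value 53 ≥ cost 44, so it is built.
Farmer 1: others sum to 31; max(0, 44 - 31) = 13.
Farmer 2: others sum to 35; max(0, 44 - 35) = 9.
Farmer 3: others sum to 46; max(0, 44 - 46) = 0.
Farmer 4: others sum to 47; max(0, 44 - 47) = 0.
Total collected = 13 + 9 + 0 + 0 = 22.

22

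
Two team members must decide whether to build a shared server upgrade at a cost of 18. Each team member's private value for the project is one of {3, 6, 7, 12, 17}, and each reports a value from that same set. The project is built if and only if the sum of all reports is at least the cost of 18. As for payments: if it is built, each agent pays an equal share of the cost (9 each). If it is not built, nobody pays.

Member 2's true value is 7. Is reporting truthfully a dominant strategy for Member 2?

No

Consider the case where Member 1 reports 12.
Truthful report 7: project built, pays 9, utility 7 - 9 = -2.
Report 3 instead: project not built, utility 0.
Since 0 > -2, reporting 3 is strictly better here, so truthful reporting is not dominant.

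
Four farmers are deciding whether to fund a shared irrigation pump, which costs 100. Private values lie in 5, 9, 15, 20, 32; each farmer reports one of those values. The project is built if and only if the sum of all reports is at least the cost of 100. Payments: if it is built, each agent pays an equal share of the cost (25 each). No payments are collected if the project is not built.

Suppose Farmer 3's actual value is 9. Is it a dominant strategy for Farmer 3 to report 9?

Yes

Check each profile of the others' reports and compare truth against every alternative report.
Others report (32, 32, 32): truth gives -16, best alternative gives -16.
Others report (5, 5, 5): truth gives 0, best alternative gives 0.
Others report (5, 5, 9): truth gives 0, best alternative gives 0.
Others report (5, 5, 15): truth gives 0, best alternative gives 0.
Others report (5, 5, 20): truth gives 0, best alternative gives 0.
Others report (5, 5, 32): truth gives 0, best alternative gives 0.
(Remaining 119 profiles checked similarly; truth is weakly best in each.)
In every case the truthful report is at least as good as any alternative, so it is a dominant strategy.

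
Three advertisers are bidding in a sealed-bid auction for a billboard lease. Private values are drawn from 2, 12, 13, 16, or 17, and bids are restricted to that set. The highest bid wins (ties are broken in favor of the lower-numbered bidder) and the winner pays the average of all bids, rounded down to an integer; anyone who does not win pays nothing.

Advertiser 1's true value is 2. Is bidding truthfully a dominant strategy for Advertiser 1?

Check each profile of the others' bids and compare truth against every alternative bid.
Others bid (12, 12): truth gives 0, best alternative gives -10.
Others bid (2, 12): truth gives 0, best alternative gives -6.
Others bid (12, 2): truth gives 0, best alternative gives -6.
Others bid (2, 2): truth gives 0, best alternative gives -3.
Others bid (2, 13): truth gives 0, best alternative gives 0.
Others bid (2, 16): truth gives 0, best alternative gives 0.
(Remaining 19 profiles checked similarly; truth is weakly best in each.)
In every case the truthful bid is at least as good as any alternative, so it is a dominant strategy.

Yes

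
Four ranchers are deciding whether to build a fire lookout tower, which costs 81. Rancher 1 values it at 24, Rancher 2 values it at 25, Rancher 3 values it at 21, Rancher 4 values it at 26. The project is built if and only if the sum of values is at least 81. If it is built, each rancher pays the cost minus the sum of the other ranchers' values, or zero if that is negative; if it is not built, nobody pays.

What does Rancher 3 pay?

Total value 96 ≥ cost 81, so the project is built.
The other ranchers' values sum to 75.
Cost minus that sum is 81 - 75 = 6.

6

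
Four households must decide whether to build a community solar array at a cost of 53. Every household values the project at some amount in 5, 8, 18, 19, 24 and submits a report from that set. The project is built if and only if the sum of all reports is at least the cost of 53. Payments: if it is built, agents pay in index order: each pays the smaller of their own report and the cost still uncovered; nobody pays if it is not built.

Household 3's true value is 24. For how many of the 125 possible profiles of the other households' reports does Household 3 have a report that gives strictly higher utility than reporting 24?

89

Others report (5, 5, 24): truth gives 0; report 19 gives 5 > 0. Violating.
Others report (5, 8, 24): truth gives 0; report 18 gives 6 > 0. Violating.
Others report (5, 18, 18): truth gives 0; report 18 gives 6 > 0. Violating.
Others report (5, 18, 19): truth gives 0; report 18 gives 6 > 0. Violating.
Others report (5, 5, 5): truth gives 0; no alternative beats it.
Others report (5, 5, 8): truth gives 0; no alternative beats it.
(Checking all 125 profiles: 89 have a profitable deviation, 36 do not.)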